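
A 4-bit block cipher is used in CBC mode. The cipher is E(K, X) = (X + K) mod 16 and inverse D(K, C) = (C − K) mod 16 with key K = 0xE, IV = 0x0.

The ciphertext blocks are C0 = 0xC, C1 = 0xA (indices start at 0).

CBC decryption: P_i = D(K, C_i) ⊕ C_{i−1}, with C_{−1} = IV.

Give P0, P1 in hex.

P0 = 0xE, P1 = 0x0

P0: D(K, 0xC) = 0xE; 0xE ⊕ 0x0 = 0xE.
P1: D(K, 0xA) = 0xC; 0xC ⊕ 0xC = 0x0.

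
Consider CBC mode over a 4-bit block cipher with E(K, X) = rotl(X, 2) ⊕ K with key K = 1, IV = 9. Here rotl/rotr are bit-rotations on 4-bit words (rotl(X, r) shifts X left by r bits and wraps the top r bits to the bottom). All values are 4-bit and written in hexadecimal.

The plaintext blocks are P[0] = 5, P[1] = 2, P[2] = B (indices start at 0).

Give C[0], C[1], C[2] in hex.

C[0] = 2, C[1] = 1, C[2] = B

CBC encryption: C_i = E(K, P_i ⊕ C_{i−1}), with C_{−1} = IV.
C[0]: P[0] ⊕ 9 = C; E(K, C) = 2.
C[1]: P[1] ⊕ 2 = 0; E(K, 0) = 1.
C[2]: P[2] ⊕ 1 = A; E(K, A) = B.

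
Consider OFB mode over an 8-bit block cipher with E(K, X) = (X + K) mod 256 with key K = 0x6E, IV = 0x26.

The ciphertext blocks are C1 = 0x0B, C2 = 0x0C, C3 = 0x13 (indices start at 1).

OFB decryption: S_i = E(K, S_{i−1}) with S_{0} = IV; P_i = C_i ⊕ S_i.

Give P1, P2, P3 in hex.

P1: S = E(K, 0x26) = 0x94; 0x0B ⊕ 0x94 = 0x9F.
P2: S = E(K, 0x94) = 0x02; 0x0C ⊕ 0x02 = 0x0E.
P3: S = E(K, 0x02) = 0x70; 0x13 ⊕ 0x70 = 0x63.

P1 = 0x9F, P2 = 0x0E, P3 = 0x63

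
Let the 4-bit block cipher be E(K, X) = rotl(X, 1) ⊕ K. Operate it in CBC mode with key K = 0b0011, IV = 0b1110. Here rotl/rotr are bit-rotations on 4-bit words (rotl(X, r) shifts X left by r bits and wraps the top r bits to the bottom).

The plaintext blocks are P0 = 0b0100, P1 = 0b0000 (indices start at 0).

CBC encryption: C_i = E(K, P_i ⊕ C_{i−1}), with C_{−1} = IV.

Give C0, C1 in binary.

C0 = 0b0110, C1 = 0b1111

C0: P0 ⊕ 0b1110 = 0b1010; E(K, 0b1010) = 0b0110.
C1: P1 ⊕ 0b0110 = 0b0110; E(K, 0b0110) = 0b1111.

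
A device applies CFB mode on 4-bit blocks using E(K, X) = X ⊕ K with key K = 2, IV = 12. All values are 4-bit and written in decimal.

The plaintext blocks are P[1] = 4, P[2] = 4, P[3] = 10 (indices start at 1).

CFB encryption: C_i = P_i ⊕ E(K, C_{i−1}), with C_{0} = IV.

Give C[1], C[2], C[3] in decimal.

C[1]: E(K, 12) = 14; 4 ⊕ 14 = 10.
C[2]: E(K, 10) = 8; 4 ⊕ 8 = 12.
C[3]: E(K, 12) = 14; 10 ⊕ 14 = 4.

C[1] = 10, C[2] = 12, C[3] = 4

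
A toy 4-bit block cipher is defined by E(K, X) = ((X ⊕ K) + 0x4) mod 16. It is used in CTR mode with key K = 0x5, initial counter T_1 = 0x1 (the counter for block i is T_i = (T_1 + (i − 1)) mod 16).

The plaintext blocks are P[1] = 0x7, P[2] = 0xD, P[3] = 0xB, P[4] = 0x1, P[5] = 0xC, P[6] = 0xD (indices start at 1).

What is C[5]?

CTR encryption: S_i = E(K, T_i) where T_i is the counter for block i; C_i = P_i ⊕ S_i.
C[1]: T = 0x1, S = E(K, T) = 0x8; 0x7 ⊕ 0x8 = 0xF.
C[2]: T = 0x2, S = E(K, T) = 0xB; 0xD ⊕ 0xB = 0x6.
C[3]: T = 0x3, S = E(K, T) = 0xA; 0xB ⊕ 0xA = 0x1.
C[4]: T = 0x4, S = E(K, T) = 0x5; 0x1 ⊕ 0x5 = 0x4.
C[5]: T = 0x5, S = E(K, T) = 0x4; 0xC ⊕ 0x4 = 0x8.

C[5] = 0x8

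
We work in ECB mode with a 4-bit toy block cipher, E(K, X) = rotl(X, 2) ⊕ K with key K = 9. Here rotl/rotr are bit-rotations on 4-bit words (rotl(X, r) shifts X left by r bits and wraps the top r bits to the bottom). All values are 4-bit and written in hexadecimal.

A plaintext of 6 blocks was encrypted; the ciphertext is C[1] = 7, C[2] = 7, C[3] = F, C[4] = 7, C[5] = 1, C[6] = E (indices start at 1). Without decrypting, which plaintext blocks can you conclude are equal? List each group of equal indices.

ECB encrypts each block independently with the same key, so equal ciphertext blocks imply equal plaintext blocks.
C[1] = C[2] = C[4] = 7, so P[1] = P[2] = P[4].

P[1] = P[2] = P[4]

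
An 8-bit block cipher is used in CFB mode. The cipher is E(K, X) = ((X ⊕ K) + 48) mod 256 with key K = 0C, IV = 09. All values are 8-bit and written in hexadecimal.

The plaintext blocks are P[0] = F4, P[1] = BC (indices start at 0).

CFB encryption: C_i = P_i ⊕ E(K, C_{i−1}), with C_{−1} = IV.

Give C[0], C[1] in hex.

C[0]: E(K, 09) = 4D; F4 ⊕ 4D = B9.
C[1]: E(K, B9) = FD; BC ⊕ FD = 41.

C[0] = B9, C[1] = 41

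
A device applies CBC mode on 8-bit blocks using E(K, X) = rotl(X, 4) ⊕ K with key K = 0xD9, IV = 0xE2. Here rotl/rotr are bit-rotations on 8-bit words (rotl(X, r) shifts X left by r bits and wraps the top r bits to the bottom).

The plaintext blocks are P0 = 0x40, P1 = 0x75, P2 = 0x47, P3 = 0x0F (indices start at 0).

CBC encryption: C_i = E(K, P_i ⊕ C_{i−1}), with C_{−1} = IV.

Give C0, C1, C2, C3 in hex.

C0: P0 ⊕ 0xE2 = 0xA2; E(K, 0xA2) = 0xF3.
C1: P1 ⊕ 0xF3 = 0x86; E(K, 0x86) = 0xB1.
C2: P2 ⊕ 0xB1 = 0xF6; E(K, 0xF6) = 0xB6.
C3: P3 ⊕ 0xB6 = 0xB9; E(K, 0xB9) = 0x42.

C0 = 0xF3, C1 = 0xB1, C2 = 0xB6, C3 = 0x42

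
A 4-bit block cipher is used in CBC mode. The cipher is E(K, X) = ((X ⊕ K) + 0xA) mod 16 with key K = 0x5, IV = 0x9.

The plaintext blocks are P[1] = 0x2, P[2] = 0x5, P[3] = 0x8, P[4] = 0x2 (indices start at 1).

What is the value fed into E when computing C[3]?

CBC encryption: C_i = E(K, P_i ⊕ C_{i−1}), with C_{0} = IV.
C[1]: P[1] ⊕ 0x9 = 0xB; E(K, 0xB) = 0x8.
C[2]: P[2] ⊕ 0x8 = 0xD; E(K, 0xD) = 0x2.
C[3]: P[3] ⊕ 0x2 = 0xA; E(K, 0xA) = 0x9.
So the input to E for block [3] is 0xA.

0xA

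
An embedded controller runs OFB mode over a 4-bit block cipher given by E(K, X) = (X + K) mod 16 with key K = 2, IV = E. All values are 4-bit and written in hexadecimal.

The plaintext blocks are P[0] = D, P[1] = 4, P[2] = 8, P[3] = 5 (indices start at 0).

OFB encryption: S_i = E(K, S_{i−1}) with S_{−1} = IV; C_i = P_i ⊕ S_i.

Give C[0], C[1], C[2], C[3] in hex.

C[0] = D, C[1] = 6, C[2] = C, C[3] = 3

C[0]: S = E(K, E) = 0; D ⊕ 0 = D.
C[1]: S = E(K, 0) = 2; 4 ⊕ 2 = 6.
C[2]: S = E(K, 2) = 4; 8 ⊕ 4 = C.
C[3]: S = E(K, 4) = 6; 5 ⊕ 6 = 3.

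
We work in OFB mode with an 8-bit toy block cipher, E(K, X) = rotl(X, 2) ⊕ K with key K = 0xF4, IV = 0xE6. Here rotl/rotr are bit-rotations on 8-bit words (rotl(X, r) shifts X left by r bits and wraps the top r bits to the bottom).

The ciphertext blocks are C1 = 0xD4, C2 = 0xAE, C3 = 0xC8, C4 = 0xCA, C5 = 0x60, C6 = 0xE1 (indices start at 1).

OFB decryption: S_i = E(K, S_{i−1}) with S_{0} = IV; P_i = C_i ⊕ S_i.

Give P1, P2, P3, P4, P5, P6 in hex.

P1: S = E(K, 0xE6) = 0x6F; 0xD4 ⊕ 0x6F = 0xBB.
P2: S = E(K, 0x6F) = 0x49; 0xAE ⊕ 0x49 = 0xE7.
P3: S = E(K, 0x49) = 0xD1; 0xC8 ⊕ 0xD1 = 0x19.
P4: S = E(K, 0xD1) = 0xB3; 0xCA ⊕ 0xB3 = 0x79.
P5: S = E(K, 0xB3) = 0x3A; 0x60 ⊕ 0x3A = 0x5A.
P6: S = E(K, 0x3A) = 0x1C; 0xE1 ⊕ 0x1C = 0xFD.

P1 = 0xBB, P2 = 0xE7, P3 = 0x19, P4 = 0x79, P5 = 0x5A, P6 = 0xFD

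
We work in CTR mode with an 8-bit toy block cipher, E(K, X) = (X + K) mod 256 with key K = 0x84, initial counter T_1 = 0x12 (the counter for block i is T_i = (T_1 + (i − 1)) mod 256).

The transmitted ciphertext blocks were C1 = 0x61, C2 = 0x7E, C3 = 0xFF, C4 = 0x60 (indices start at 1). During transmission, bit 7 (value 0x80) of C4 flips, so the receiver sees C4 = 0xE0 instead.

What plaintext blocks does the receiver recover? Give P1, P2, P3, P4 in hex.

P1 = 0xF7, P2 = 0xE9, P3 = 0x67, P4 = 0x79

CTR decryption: S_i = E(K, T_i) where T_i is the counter for block i; P_i = C_i ⊕ S_i.
Only C4 changed, to 0xE0. In CTR, a change in C_i flips the same bit in P_i only; the keystream is unaffected. Decrypting the received ciphertext:
P1: T = 0x12, S = E(K, T) = 0x96; 0x61 ⊕ 0x96 = 0xF7.
P2: T = 0x13, S = E(K, T) = 0x97; 0x7E ⊕ 0x97 = 0xE9.
P3: T = 0x14, S = E(K, T) = 0x98; 0xFF ⊕ 0x98 = 0x67.
P4: T = 0x15, S = E(K, T) = 0x99; 0xE0 ⊕ 0x99 = 0x79.
Blocks that differ from the original plaintext: P4.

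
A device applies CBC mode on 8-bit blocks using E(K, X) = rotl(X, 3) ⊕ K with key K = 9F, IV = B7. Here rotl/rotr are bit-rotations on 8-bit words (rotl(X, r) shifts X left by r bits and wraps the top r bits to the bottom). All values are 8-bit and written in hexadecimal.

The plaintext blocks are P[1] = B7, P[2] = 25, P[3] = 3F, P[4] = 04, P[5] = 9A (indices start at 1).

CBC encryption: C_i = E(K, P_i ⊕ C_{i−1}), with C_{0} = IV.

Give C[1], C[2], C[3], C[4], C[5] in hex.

C[1] = 9F, C[2] = 4A, C[3] = 34, C[4] = 1E, C[5] = BB

C[1]: P[1] ⊕ B7 = 00; E(K, 00) = 9F.
C[2]: P[2] ⊕ 9F = BA; E(K, BA) = 4A.
C[3]: P[3] ⊕ 4A = 75; E(K, 75) = 34.
C[4]: P[4] ⊕ 34 = 30; E(K, 30) = 1E.
C[5]: P[5] ⊕ 1E = 84; E(K, 84) = BB.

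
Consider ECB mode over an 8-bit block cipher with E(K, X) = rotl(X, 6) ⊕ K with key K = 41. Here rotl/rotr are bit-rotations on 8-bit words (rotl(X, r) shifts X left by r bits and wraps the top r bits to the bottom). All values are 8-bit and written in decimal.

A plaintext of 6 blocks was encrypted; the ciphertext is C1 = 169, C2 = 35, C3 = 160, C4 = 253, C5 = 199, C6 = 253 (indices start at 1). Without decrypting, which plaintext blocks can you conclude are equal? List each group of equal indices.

P4 = P6

ECB encrypts each block independently with the same key, so equal ciphertext blocks imply equal plaintext blocks.
C4 = C6 = 253, so P4 = P6.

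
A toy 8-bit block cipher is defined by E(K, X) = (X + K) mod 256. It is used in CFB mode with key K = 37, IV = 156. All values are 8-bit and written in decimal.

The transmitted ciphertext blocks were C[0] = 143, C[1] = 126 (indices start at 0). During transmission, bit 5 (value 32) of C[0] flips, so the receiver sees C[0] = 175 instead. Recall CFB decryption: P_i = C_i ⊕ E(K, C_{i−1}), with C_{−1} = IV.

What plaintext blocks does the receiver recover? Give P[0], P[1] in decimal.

Only C[0] changed, to 175. In CFB, a change in C_i flips the same bit in P_i and garbles P_{i+1}. Decrypting the received ciphertext:
P[0]: E(K, 156) = 193; 175 ⊕ 193 = 110.
P[1]: E(K, 175) = 212; 126 ⊕ 212 = 170.
Blocks that differ from the original plaintext: P[0], P[1].

P[0] = 110, P[1] = 170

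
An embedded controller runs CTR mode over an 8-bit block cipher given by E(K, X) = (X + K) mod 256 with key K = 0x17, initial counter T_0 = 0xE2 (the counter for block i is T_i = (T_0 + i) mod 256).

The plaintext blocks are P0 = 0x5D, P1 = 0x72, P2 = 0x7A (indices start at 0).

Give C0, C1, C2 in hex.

CTR encryption: S_i = E(K, T_i) where T_i is the counter for block i; C_i = P_i ⊕ S_i.
C0: T = 0xE2, S = E(K, T) = 0xF9; 0x5D ⊕ 0xF9 = 0xA4.
C1: T = 0xE3, S = E(K, T) = 0xFA; 0x72 ⊕ 0xFA = 0x88.
C2: T = 0xE4, S = E(K, T) = 0xFB; 0x7A ⊕ 0xFB = 0x81.

C0 = 0xA4, C1 = 0x88, C2 = 0x81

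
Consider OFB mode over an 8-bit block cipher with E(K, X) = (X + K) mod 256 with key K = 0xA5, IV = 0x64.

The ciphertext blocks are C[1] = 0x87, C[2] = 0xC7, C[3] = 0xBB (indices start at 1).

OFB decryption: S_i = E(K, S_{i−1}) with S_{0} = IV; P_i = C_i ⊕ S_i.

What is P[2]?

P[2] = 0x69

P[1]: S = E(K, 0x64) = 0x09; 0x87 ⊕ 0x09 = 0x8E.
P[2]: S = E(K, 0x09) = 0xAE; 0xC7 ⊕ 0xAE = 0x69.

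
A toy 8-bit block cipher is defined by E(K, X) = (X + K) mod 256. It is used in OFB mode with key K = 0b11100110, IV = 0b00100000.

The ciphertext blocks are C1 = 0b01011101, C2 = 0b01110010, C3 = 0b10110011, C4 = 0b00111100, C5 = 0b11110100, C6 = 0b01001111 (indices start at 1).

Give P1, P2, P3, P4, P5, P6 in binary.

OFB decryption: S_i = E(K, S_{i−1}) with S_{0} = IV; P_i = C_i ⊕ S_i.
P1: S = E(K, 0b00100000) = 0b00000110; 0b01011101 ⊕ 0b00000110 = 0b01011011.
P2: S = E(K, 0b00000110) = 0b11101100; 0b01110010 ⊕ 0b11101100 = 0b10011110.
P3: S = E(K, 0b11101100) = 0b11010010; 0b10110011 ⊕ 0b11010010 = 0b01100001.
P4: S = E(K, 0b11010010) = 0b10111000; 0b00111100 ⊕ 0b10111000 = 0b10000100.
P5: S = E(K, 0b10111000) = 0b10011110; 0b11110100 ⊕ 0b10011110 = 0b01101010.
P6: S = E(K, 0b10011110) = 0b10000100; 0b01001111 ⊕ 0b10000100 = 0b11001011.

P1 = 0b01011011, P2 = 0b10011110, P3 = 0b01100001, P4 = 0b10000100, P5 = 0b01101010, P6 = 0b11001011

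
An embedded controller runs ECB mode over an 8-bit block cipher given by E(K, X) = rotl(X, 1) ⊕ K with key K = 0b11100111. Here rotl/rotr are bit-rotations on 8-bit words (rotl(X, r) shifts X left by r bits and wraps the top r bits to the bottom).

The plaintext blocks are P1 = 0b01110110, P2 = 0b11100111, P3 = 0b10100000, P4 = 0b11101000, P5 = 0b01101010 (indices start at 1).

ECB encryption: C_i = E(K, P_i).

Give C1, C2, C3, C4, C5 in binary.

C1 = 0b00001011, C2 = 0b00101000, C3 = 0b10100110, C4 = 0b00110110, C5 = 0b00110011

C1: E(K, 0b01110110) = 0b00001011.
C2: E(K, 0b11100111) = 0b00101000.
C3: E(K, 0b10100000) = 0b10100110.
C4: E(K, 0b11101000) = 0b00110110.
C5: E(K, 0b01101010) = 0b00110011.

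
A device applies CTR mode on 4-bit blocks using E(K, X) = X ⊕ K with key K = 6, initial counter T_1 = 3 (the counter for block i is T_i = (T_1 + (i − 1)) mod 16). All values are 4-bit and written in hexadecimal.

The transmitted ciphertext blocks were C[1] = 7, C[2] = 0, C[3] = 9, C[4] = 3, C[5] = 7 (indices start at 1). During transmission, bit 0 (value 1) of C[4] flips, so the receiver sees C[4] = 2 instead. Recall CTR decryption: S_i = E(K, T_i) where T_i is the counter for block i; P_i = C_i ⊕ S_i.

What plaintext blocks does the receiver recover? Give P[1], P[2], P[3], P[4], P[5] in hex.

P[1] = 2, P[2] = 2, P[3] = A, P[4] = 2, P[5] = 6

Only C[4] changed, to 2. In CTR, a change in C_i flips the same bit in P_i only; the keystream is unaffected. Decrypting the received ciphertext:
P[1]: T = 3, S = E(K, T) = 5; 7 ⊕ 5 = 2.
P[2]: T = 4, S = E(K, T) = 2; 0 ⊕ 2 = 2.
P[3]: T = 5, S = E(K, T) = 3; 9 ⊕ 3 = A.
P[4]: T = 6, S = E(K, T) = 0; 2 ⊕ 0 = 2.
P[5]: T = 7, S = E(K, T) = 1; 7 ⊕ 1 = 6.
Blocks that differ from the original plaintext: P[4].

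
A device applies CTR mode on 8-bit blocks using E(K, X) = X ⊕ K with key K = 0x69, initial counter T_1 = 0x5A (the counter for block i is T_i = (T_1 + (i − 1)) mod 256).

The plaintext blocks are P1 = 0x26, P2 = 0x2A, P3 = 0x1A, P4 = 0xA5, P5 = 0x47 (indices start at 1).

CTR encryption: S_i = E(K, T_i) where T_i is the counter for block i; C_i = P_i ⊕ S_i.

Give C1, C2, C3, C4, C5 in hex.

C1 = 0x15, C2 = 0x18, C3 = 0x2F, C4 = 0x91, C5 = 0x70

C1: T = 0x5A, S = E(K, T) = 0x33; 0x26 ⊕ 0x33 = 0x15.
C2: T = 0x5B, S = E(K, T) = 0x32; 0x2A ⊕ 0x32 = 0x18.
C3: T = 0x5C, S = E(K, T) = 0x35; 0x1A ⊕ 0x35 = 0x2F.
C4: T = 0x5D, S = E(K, T) = 0x34; 0xA5 ⊕ 0x34 = 0x91.
C5: T = 0x5E, S = E(K, T) = 0x37; 0x47 ⊕ 0x37 = 0x70.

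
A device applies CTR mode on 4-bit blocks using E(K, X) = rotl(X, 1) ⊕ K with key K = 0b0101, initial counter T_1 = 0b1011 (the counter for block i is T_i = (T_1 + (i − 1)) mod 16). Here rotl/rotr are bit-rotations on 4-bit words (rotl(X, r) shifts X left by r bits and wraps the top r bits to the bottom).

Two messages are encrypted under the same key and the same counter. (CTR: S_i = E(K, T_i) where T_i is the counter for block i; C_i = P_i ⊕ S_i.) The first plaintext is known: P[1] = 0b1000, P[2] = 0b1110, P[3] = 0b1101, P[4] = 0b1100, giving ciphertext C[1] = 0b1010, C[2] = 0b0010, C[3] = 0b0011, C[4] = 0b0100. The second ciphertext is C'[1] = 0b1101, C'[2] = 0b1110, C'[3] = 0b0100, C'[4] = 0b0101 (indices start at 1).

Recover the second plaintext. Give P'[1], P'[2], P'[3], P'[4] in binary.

In CTR with a reused counter, both messages share the same keystream S_i, so C_i ⊕ C'_i = P_i ⊕ P'_i and thus P'_i = P_i ⊕ C_i ⊕ C'_i.
P'[1]: 0b1000 ⊕ 0b1010 ⊕ 0b1101 = 0b1111.
P'[2]: 0b1110 ⊕ 0b0010 ⊕ 0b1110 = 0b0010.
P'[3]: 0b1101 ⊕ 0b0011 ⊕ 0b0100 = 0b1010.
P'[4]: 0b1100 ⊕ 0b0100 ⊕ 0b0101 = 0b1101.

P'[1] = 0b1111, P'[2] = 0b0010, P'[3] = 0b1010, P'[4] = 0b1101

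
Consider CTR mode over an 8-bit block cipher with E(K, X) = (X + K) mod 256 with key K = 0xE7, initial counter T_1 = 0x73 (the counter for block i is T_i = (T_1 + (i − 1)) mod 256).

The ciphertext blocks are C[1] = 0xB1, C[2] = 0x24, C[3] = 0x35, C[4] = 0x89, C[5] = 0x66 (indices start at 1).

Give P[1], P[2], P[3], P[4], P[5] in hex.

CTR decryption: S_i = E(K, T_i) where T_i is the counter for block i; P_i = C_i ⊕ S_i.
P[1]: T = 0x73, S = E(K, T) = 0x5A; 0xB1 ⊕ 0x5A = 0xEB.
P[2]: T = 0x74, S = E(K, T) = 0x5B; 0x24 ⊕ 0x5B = 0x7F.
P[3]: T = 0x75, S = E(K, T) = 0x5C; 0x35 ⊕ 0x5C = 0x69.
P[4]: T = 0x76, S = E(K, T) = 0x5D; 0x89 ⊕ 0x5D = 0xD4.
P[5]: T = 0x77, S = E(K, T) = 0x5E; 0x66 ⊕ 0x5E = 0x38.

P[1] = 0xEB, P[2] = 0x7F, P[3] = 0x69, P[4] = 0xD4, P[5] = 0x38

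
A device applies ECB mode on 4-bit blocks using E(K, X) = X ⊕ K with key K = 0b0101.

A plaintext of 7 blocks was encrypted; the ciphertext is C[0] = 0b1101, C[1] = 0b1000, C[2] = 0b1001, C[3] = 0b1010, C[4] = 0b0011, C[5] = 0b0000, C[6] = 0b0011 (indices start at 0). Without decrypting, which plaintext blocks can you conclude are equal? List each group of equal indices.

ECB encrypts each block independently with the same key, so equal ciphertext blocks imply equal plaintext blocks.
C[4] = C[6] = 0b0011, so P[4] = P[6].

P[4] = P[6]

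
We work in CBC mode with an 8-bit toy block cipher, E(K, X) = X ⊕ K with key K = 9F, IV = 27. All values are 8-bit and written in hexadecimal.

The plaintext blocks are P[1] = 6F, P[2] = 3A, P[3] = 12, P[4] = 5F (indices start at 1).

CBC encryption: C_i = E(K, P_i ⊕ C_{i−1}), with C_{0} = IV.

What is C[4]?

C[4] = 3F

C[1]: P[1] ⊕ 27 = 48; E(K, 48) = D7.
C[2]: P[2] ⊕ D7 = ED; E(K, ED) = 72.
C[3]: P[3] ⊕ 72 = 60; E(K, 60) = FF.
C[4]: P[4] ⊕ FF = A0; E(K, A0) = 3F.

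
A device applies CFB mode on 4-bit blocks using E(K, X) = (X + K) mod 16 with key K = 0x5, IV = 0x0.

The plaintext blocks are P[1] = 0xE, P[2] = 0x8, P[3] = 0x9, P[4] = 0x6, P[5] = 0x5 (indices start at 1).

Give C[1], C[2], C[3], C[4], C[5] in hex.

C[1] = 0xB, C[2] = 0x8, C[3] = 0x4, C[4] = 0xF, C[5] = 0x1

CFB encryption: C_i = P_i ⊕ E(K, C_{i−1}), with C_{0} = IV.
C[1]: E(K, 0x0) = 0x5; 0xE ⊕ 0x5 = 0xB.
C[2]: E(K, 0xB) = 0x0; 0x8 ⊕ 0x0 = 0x8.
C[3]: E(K, 0x8) = 0xD; 0x9 ⊕ 0xD = 0x4.
C[4]: E(K, 0x4) = 0x9; 0x6 ⊕ 0x9 = 0xF.
C[5]: E(K, 0xF) = 0x4; 0x5 ⊕ 0x4 = 0x1.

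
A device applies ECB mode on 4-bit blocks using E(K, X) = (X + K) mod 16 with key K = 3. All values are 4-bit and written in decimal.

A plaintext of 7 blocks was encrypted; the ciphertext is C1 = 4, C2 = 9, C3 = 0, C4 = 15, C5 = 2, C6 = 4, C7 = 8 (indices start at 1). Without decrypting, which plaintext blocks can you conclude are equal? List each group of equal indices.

P1 = P6

ECB encrypts each block independently with the same key, so equal ciphertext blocks imply equal plaintext blocks.
C1 = C6 = 4, so P1 = P6.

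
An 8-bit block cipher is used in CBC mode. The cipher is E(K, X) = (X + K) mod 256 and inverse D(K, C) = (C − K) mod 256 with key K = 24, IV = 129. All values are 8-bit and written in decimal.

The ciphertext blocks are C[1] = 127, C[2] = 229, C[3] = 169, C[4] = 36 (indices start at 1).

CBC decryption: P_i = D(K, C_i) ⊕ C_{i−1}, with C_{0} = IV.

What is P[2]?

P[2]: D(K, 229) = 205; 205 ⊕ 127 = 178.

P[2] = 178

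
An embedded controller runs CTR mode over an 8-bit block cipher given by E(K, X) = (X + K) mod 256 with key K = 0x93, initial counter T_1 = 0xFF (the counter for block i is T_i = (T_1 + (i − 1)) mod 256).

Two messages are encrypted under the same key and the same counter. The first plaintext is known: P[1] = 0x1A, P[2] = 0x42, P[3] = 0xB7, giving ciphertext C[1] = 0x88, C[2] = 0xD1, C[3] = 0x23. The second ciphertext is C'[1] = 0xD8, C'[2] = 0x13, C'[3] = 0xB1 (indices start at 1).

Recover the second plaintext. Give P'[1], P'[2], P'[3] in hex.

P'[1] = 0x4A, P'[2] = 0x80, P'[3] = 0x25

In CTR with a reused counter, both messages share the same keystream S_i, so C_i ⊕ C'_i = P_i ⊕ P'_i and thus P'_i = P_i ⊕ C_i ⊕ C'_i.
P'[1]: 0x1A ⊕ 0x88 ⊕ 0xD8 = 0x4A.
P'[2]: 0x42 ⊕ 0xD1 ⊕ 0x13 = 0x80.
P'[3]: 0xB7 ⊕ 0x23 ⊕ 0xB1 = 0x25.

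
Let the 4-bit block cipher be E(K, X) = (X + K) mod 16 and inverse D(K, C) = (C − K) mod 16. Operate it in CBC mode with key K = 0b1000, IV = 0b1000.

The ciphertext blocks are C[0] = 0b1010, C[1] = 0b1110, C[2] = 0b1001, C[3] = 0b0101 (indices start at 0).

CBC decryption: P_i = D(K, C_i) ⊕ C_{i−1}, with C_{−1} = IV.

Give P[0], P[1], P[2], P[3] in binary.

P[0] = 0b1010, P[1] = 0b1100, P[2] = 0b1111, P[3] = 0b0100

P[0]: D(K, 0b1010) = 0b0010; 0b0010 ⊕ 0b1000 = 0b1010.
P[1]: D(K, 0b1110) = 0b0110; 0b0110 ⊕ 0b1010 = 0b1100.
P[2]: D(K, 0b1001) = 0b0001; 0b0001 ⊕ 0b1110 = 0b1111.
P[3]: D(K, 0b0101) = 0b1101; 0b1101 ⊕ 0b1001 = 0b0100.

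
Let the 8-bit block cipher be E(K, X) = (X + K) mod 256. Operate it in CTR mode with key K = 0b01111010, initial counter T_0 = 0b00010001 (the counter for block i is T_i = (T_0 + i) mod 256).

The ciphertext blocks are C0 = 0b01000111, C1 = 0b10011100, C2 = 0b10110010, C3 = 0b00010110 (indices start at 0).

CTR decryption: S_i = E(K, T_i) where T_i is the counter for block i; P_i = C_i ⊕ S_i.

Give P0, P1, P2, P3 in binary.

P0: T = 0b00010001, S = E(K, T) = 0b10001011; 0b01000111 ⊕ 0b10001011 = 0b11001100.
P1: T = 0b00010010, S = E(K, T) = 0b10001100; 0b10011100 ⊕ 0b10001100 = 0b00010000.
P2: T = 0b00010011, S = E(K, T) = 0b10001101; 0b10110010 ⊕ 0b10001101 = 0b00111111.
P3: T = 0b00010100, S = E(K, T) = 0b10001110; 0b00010110 ⊕ 0b10001110 = 0b10011000.

P0 = 0b11001100, P1 = 0b00010000, P2 = 0b00111111, P3 = 0b10011000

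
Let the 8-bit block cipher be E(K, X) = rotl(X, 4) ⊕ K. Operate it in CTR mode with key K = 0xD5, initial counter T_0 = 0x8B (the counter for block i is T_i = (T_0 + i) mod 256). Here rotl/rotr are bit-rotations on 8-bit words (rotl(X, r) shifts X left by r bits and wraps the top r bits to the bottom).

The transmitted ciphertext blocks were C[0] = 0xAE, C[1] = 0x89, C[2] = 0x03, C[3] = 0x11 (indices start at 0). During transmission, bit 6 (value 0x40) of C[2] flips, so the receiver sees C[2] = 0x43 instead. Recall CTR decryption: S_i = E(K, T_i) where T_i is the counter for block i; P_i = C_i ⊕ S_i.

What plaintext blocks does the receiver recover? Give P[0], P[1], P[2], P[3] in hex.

P[0] = 0xC3, P[1] = 0x94, P[2] = 0x4E, P[3] = 0x2C

Only C[2] changed, to 0x43. In CTR, a change in C_i flips the same bit in P_i only; the keystream is unaffected. Decrypting the received ciphertext:
P[0]: T = 0x8B, S = E(K, T) = 0x6D; 0xAE ⊕ 0x6D = 0xC3.
P[1]: T = 0x8C, S = E(K, T) = 0x1D; 0x89 ⊕ 0x1D = 0x94.
P[2]: T = 0x8D, S = E(K, T) = 0x0D; 0x43 ⊕ 0x0D = 0x4E.
P[3]: T = 0x8E, S = E(K, T) = 0x3D; 0x11 ⊕ 0x3D = 0x2C.
Blocks that differ from the original plaintext: P[2].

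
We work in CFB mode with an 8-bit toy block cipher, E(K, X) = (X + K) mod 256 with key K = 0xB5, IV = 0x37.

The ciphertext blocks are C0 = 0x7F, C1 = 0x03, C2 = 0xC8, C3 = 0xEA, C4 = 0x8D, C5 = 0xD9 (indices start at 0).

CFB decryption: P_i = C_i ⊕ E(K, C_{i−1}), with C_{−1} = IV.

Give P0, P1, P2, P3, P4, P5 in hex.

P0 = 0x93, P1 = 0x37, P2 = 0x70, P3 = 0x97, P4 = 0x12, P5 = 0x9B

P0: E(K, 0x37) = 0xEC; 0x7F ⊕ 0xEC = 0x93.
P1: E(K, 0x7F) = 0x34; 0x03 ⊕ 0x34 = 0x37.
P2: E(K, 0x03) = 0xB8; 0xC8 ⊕ 0xB8 = 0x70.
P3: E(K, 0xC8) = 0x7D; 0xEA ⊕ 0x7D = 0x97.
P4: E(K, 0xEA) = 0x9F; 0x8D ⊕ 0x9F = 0x12.
P5: E(K, 0x8D) = 0x42; 0xD9 ⊕ 0x42 = 0x9B.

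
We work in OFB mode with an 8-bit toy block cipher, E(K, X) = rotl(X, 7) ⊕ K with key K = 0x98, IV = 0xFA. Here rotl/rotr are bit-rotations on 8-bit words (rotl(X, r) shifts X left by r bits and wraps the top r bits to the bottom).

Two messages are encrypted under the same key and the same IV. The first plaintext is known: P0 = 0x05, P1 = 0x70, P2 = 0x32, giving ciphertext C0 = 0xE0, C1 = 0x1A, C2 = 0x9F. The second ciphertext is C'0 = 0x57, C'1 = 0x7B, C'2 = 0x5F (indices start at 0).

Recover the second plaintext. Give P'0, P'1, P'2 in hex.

P'0 = 0xB2, P'1 = 0x11, P'2 = 0xF2

In OFB with a reused IV, both messages share the same keystream S_i, so C_i ⊕ C'_i = P_i ⊕ P'_i and thus P'_i = P_i ⊕ C_i ⊕ C'_i.
P'0: 0x05 ⊕ 0xE0 ⊕ 0x57 = 0xB2.
P'1: 0x70 ⊕ 0x1A ⊕ 0x7B = 0x11.
P'2: 0x32 ⊕ 0x9F ⊕ 0x5F = 0xF2.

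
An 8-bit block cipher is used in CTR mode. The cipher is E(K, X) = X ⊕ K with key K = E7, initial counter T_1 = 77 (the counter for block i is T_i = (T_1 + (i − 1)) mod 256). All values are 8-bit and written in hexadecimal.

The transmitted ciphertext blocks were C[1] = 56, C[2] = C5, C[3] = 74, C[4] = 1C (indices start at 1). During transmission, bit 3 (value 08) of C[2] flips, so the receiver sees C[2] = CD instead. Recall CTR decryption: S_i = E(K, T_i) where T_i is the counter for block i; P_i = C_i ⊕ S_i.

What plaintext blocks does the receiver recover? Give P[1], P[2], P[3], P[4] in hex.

Only C[2] changed, to CD. In CTR, a change in C_i flips the same bit in P_i only; the keystream is unaffected. Decrypting the received ciphertext:
P[1]: T = 77, S = E(K, T) = 90; 56 ⊕ 90 = C6.
P[2]: T = 78, S = E(K, T) = 9F; CD ⊕ 9F = 52.
P[3]: T = 79, S = E(K, T) = 9E; 74 ⊕ 9E = EA.
P[4]: T = 7A, S = E(K, T) = 9D; 1C ⊕ 9D = 81.
Blocks that differ from the original plaintext: P[2].

P[1] = C6, P[2] = 52, P[3] = EA, P[4] = 81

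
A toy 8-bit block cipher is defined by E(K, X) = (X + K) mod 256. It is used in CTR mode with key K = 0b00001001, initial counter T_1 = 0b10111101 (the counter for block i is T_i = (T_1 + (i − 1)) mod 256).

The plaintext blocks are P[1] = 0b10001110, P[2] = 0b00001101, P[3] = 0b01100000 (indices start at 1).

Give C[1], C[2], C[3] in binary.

C[1] = 0b01001000, C[2] = 0b11001010, C[3] = 0b10101000

CTR encryption: S_i = E(K, T_i) where T_i is the counter for block i; C_i = P_i ⊕ S_i.
C[1]: T = 0b10111101, S = E(K, T) = 0b11000110; 0b10001110 ⊕ 0b11000110 = 0b01001000.
C[2]: T = 0b10111110, S = E(K, T) = 0b11000111; 0b00001101 ⊕ 0b11000111 = 0b11001010.
C[3]: T = 0b10111111, S = E(K, T) = 0b11001000; 0b01100000 ⊕ 0b11001000 = 0b10101000.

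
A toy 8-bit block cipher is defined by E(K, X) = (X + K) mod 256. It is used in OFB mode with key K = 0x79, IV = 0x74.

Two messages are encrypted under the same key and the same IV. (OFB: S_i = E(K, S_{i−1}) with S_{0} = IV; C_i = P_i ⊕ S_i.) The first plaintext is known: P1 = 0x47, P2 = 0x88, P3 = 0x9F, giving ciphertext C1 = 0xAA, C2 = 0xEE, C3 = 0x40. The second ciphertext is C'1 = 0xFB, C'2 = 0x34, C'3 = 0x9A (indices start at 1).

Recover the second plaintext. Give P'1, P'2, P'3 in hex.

In OFB with a reused IV, both messages share the same keystream S_i, so C_i ⊕ C'_i = P_i ⊕ P'_i and thus P'_i = P_i ⊕ C_i ⊕ C'_i.
P'1: 0x47 ⊕ 0xAA ⊕ 0xFB = 0x16.
P'2: 0x88 ⊕ 0xEE ⊕ 0x34 = 0x52.
P'3: 0x9F ⊕ 0x40 ⊕ 0x9A = 0x45.

P'1 = 0x16, P'2 = 0x52, P'3 = 0x45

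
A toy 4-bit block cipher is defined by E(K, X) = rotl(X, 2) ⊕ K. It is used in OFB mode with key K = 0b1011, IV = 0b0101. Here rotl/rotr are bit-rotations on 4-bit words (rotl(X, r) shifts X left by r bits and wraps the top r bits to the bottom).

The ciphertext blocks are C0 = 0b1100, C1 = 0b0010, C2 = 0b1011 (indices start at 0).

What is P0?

OFB decryption: S_i = E(K, S_{i−1}) with S_{−1} = IV; P_i = C_i ⊕ S_i.
P0: S = E(K, 0b0101) = 0b1110; 0b1100 ⊕ 0b1110 = 0b0010.

P0 = 0b0010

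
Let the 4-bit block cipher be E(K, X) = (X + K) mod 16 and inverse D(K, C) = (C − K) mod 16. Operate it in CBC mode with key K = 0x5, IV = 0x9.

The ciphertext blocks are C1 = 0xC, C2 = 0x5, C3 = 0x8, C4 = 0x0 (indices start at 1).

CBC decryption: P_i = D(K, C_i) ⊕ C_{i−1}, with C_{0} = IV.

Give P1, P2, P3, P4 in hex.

P1: D(K, 0xC) = 0x7; 0x7 ⊕ 0x9 = 0xE.
P2: D(K, 0x5) = 0x0; 0x0 ⊕ 0xC = 0xC.
P3: D(K, 0x8) = 0x3; 0x3 ⊕ 0x5 = 0x6.
P4: D(K, 0x0) = 0xB; 0xB ⊕ 0x8 = 0x3.

P1 = 0xE, P2 = 0xC, P3 = 0x6, P4 = 0x3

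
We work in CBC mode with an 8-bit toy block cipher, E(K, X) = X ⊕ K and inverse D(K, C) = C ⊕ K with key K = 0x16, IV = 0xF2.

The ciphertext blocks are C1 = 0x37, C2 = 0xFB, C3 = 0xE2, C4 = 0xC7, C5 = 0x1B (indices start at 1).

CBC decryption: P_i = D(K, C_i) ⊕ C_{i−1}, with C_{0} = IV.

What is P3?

P3: D(K, 0xE2) = 0xF4; 0xF4 ⊕ 0xFB = 0x0F.

P3 = 0x0F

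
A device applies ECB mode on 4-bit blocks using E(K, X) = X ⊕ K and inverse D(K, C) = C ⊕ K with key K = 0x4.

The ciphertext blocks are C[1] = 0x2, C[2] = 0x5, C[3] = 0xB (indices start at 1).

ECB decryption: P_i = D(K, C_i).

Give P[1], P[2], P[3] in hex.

P[1] = 0x6, P[2] = 0x1, P[3] = 0xF

P[1]: D(K, 0x2) = 0x6.
P[2]: D(K, 0x5) = 0x1.
P[3]: D(K, 0xB) = 0xF.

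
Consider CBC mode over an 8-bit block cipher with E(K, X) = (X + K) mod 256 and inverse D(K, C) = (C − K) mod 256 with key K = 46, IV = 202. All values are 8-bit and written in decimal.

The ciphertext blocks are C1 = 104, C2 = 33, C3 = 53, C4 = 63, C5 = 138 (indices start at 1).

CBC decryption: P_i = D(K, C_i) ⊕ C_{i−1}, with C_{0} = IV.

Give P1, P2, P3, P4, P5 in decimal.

P1 = 240, P2 = 155, P3 = 38, P4 = 36, P5 = 99

P1: D(K, 104) = 58; 58 ⊕ 202 = 240.
P2: D(K, 33) = 243; 243 ⊕ 104 = 155.
P3: D(K, 53) = 7; 7 ⊕ 33 = 38.
P4: D(K, 63) = 17; 17 ⊕ 53 = 36.
P5: D(K, 138) = 92; 92 ⊕ 63 = 99.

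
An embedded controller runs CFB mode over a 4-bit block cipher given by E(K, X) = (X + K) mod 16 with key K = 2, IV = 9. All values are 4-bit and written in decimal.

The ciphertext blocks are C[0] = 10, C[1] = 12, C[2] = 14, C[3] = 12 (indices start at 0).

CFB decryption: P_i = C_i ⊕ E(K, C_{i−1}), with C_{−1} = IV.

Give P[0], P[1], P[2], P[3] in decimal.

P[0] = 1, P[1] = 0, P[2] = 0, P[3] = 12

P[0]: E(K, 9) = 11; 10 ⊕ 11 = 1.
P[1]: E(K, 10) = 12; 12 ⊕ 12 = 0.
P[2]: E(K, 12) = 14; 14 ⊕ 14 = 0.
P[3]: E(K, 14) = 0; 12 ⊕ 0 = 12.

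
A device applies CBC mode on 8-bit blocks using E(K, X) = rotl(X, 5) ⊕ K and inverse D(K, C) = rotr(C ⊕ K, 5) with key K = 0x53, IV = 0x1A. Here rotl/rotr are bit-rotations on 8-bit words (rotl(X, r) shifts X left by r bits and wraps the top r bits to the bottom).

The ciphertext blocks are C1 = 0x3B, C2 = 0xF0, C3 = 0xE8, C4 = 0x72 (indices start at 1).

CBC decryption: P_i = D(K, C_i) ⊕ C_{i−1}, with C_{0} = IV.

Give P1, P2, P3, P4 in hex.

P1: D(K, 0x3B) = 0x43; 0x43 ⊕ 0x1A = 0x59.
P2: D(K, 0xF0) = 0x1D; 0x1D ⊕ 0x3B = 0x26.
P3: D(K, 0xE8) = 0xDD; 0xDD ⊕ 0xF0 = 0x2D.
P4: D(K, 0x72) = 0x09; 0x09 ⊕ 0xE8 = 0xE1.

P1 = 0x59, P2 = 0x26, P3 = 0x2D, P4 = 0xE1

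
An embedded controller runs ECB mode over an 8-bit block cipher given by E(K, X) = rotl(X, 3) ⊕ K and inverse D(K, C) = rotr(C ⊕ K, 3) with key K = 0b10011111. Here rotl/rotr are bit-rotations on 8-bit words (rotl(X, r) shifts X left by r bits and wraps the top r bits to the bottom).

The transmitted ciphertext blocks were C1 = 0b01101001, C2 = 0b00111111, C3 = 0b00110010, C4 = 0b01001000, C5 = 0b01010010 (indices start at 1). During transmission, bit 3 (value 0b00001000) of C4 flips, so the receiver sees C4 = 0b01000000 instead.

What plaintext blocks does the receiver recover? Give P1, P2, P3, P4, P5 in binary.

P1 = 0b11011110, P2 = 0b00010100, P3 = 0b10110101, P4 = 0b11111011, P5 = 0b10111001

ECB decryption: P_i = D(K, C_i).
Only C4 changed, to 0b01000000. In ECB, a change in C_i affects only P_i. Decrypting the received ciphertext:
P1: D(K, 0b01101001) = 0b11011110.
P2: D(K, 0b00111111) = 0b00010100.
P3: D(K, 0b00110010) = 0b10110101.
P4: D(K, 0b01000000) = 0b11111011.
P5: D(K, 0b01010010) = 0b10111001.
Blocks that differ from the original plaintext: P4.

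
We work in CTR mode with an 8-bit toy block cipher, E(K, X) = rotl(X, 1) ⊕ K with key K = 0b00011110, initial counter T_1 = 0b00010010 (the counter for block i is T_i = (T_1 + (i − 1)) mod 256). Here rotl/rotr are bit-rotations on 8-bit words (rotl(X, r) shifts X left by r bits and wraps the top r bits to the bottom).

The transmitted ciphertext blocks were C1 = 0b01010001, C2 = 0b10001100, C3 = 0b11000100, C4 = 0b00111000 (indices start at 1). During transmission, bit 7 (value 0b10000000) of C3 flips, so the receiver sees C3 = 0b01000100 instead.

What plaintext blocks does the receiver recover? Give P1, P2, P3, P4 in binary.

CTR decryption: S_i = E(K, T_i) where T_i is the counter for block i; P_i = C_i ⊕ S_i.
Only C3 changed, to 0b01000100. In CTR, a change in C_i flips the same bit in P_i only; the keystream is unaffected. Decrypting the received ciphertext:
P1: T = 0b00010010, S = E(K, T) = 0b00111010; 0b01010001 ⊕ 0b00111010 = 0b01101011.
P2: T = 0b00010011, S = E(K, T) = 0b00111000; 0b10001100 ⊕ 0b00111000 = 0b10110100.
P3: T = 0b00010100, S = E(K, T) = 0b00110110; 0b01000100 ⊕ 0b00110110 = 0b01110010.
P4: T = 0b00010101, S = E(K, T) = 0b00110100; 0b00111000 ⊕ 0b00110100 = 0b00001100.
Blocks that differ from the original plaintext: P3.

P1 = 0b01101011, P2 = 0b10110100, P3 = 0b01110010, P4 = 0b00001100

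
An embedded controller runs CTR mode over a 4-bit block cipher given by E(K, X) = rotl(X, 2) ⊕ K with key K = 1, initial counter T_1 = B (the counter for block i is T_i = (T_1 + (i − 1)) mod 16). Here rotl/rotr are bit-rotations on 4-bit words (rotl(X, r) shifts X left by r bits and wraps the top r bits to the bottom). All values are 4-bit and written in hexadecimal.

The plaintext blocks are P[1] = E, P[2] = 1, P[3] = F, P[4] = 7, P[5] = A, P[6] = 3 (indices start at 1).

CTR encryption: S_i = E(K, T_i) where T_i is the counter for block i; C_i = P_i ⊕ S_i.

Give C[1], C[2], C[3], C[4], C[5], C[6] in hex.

C[1]: T = B, S = E(K, T) = F; E ⊕ F = 1.
C[2]: T = C, S = E(K, T) = 2; 1 ⊕ 2 = 3.
C[3]: T = D, S = E(K, T) = 6; F ⊕ 6 = 9.
C[4]: T = E, S = E(K, T) = A; 7 ⊕ A = D.
C[5]: T = F, S = E(K, T) = E; A ⊕ E = 4.
C[6]: T = 0, S = E(K, T) = 1; 3 ⊕ 1 = 2.

C[1] = 1, C[2] = 3, C[3] = 9, C[4] = D, C[5] = 4, C[6] = 2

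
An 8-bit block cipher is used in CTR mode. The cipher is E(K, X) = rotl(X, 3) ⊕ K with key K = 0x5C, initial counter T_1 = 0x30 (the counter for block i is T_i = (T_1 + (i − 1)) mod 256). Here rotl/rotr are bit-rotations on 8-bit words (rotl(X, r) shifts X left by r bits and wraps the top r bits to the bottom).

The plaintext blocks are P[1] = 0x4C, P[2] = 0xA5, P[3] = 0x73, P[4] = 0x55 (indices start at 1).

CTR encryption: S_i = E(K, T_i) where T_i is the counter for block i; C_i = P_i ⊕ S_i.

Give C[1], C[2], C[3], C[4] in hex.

C[1]: T = 0x30, S = E(K, T) = 0xDD; 0x4C ⊕ 0xDD = 0x91.
C[2]: T = 0x31, S = E(K, T) = 0xD5; 0xA5 ⊕ 0xD5 = 0x70.
C[3]: T = 0x32, S = E(K, T) = 0xCD; 0x73 ⊕ 0xCD = 0xBE.
C[4]: T = 0x33, S = E(K, T) = 0xC5; 0x55 ⊕ 0xC5 = 0x90.

C[1] = 0x91, C[2] = 0x70, C[3] = 0xBE, C[4] = 0x90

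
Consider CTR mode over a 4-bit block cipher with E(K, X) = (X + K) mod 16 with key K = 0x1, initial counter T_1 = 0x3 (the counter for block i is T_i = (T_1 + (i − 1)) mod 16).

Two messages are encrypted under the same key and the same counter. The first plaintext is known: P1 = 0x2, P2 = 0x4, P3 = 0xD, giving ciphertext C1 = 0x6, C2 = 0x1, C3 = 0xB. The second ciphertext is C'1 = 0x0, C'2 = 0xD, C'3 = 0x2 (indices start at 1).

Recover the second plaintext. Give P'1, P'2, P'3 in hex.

P'1 = 0x4, P'2 = 0x8, P'3 = 0x4

In CTR with a reused counter, both messages share the same keystream S_i, so C_i ⊕ C'_i = P_i ⊕ P'_i and thus P'_i = P_i ⊕ C_i ⊕ C'_i.
P'1: 0x2 ⊕ 0x6 ⊕ 0x0 = 0x4.
P'2: 0x4 ⊕ 0x1 ⊕ 0xD = 0x8.
P'3: 0xD ⊕ 0xB ⊕ 0x2 = 0x4.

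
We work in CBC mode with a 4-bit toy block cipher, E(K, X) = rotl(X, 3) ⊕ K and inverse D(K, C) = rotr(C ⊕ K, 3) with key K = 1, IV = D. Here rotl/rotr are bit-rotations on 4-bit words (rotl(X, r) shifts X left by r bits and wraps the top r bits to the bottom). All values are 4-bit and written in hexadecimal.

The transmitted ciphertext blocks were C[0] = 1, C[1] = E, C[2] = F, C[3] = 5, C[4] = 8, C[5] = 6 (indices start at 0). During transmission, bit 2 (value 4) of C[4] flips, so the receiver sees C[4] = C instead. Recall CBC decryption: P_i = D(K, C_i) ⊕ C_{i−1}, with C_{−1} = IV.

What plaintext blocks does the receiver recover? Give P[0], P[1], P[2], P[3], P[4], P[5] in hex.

Only C[4] changed, to C. In CBC, a change in C_i garbles P_i and flips the same bit in P_{i+1}. Decrypting the received ciphertext:
P[0]: D(K, 1) = 0; 0 ⊕ D = D.
P[1]: D(K, E) = F; F ⊕ 1 = E.
P[2]: D(K, F) = D; D ⊕ E = 3.
P[3]: D(K, 5) = 8; 8 ⊕ F = 7.
P[4]: D(K, C) = B; B ⊕ 5 = E.
P[5]: D(K, 6) = E; E ⊕ C = 2.
Blocks that differ from the original plaintext: P[4], P[5].

P[0] = D, P[1] = E, P[2] = 3, P[3] = 7, P[4] = E, P[5] = 2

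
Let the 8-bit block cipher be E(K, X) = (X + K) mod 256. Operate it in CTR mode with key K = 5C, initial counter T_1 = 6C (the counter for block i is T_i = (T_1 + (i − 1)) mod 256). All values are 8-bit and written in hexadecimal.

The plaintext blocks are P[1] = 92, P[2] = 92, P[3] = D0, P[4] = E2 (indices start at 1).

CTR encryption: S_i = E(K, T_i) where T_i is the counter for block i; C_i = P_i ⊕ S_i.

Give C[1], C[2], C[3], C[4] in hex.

C[1] = 5A, C[2] = 5B, C[3] = 1A, C[4] = 29

C[1]: T = 6C, S = E(K, T) = C8; 92 ⊕ C8 = 5A.
C[2]: T = 6D, S = E(K, T) = C9; 92 ⊕ C9 = 5B.
C[3]: T = 6E, S = E(K, T) = CA; D0 ⊕ CA = 1A.
C[4]: T = 6F, S = E(K, T) = CB; E2 ⊕ CB = 29.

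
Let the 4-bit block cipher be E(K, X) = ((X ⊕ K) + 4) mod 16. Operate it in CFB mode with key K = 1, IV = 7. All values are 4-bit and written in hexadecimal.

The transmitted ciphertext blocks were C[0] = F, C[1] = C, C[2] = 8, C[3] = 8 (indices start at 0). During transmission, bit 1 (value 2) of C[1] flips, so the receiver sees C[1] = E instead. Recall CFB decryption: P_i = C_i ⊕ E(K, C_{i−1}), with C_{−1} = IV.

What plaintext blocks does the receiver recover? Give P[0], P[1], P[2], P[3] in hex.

Only C[1] changed, to E. In CFB, a change in C_i flips the same bit in P_i and garbles P_{i+1}. Decrypting the received ciphertext:
P[0]: E(K, 7) = A; F ⊕ A = 5.
P[1]: E(K, F) = 2; E ⊕ 2 = C.
P[2]: E(K, E) = 3; 8 ⊕ 3 = B.
P[3]: E(K, 8) = D; 8 ⊕ D = 5.
Blocks that differ from the original plaintext: P[1], P[2].

P[0] = 5, P[1] = C, P[2] = B, P[3] = 5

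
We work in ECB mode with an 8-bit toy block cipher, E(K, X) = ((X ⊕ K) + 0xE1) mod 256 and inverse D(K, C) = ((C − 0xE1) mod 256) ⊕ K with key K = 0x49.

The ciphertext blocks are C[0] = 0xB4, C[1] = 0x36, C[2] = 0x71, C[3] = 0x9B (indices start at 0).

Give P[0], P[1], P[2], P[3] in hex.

ECB decryption: P_i = D(K, C_i).
P[0]: D(K, 0xB4) = 0x9A.
P[1]: D(K, 0x36) = 0x1C.
P[2]: D(K, 0x71) = 0xD9.
P[3]: D(K, 0x9B) = 0xF3.

P[0] = 0x9A, P[1] = 0x1C, P[2] = 0xD9, P[3] = 0xF3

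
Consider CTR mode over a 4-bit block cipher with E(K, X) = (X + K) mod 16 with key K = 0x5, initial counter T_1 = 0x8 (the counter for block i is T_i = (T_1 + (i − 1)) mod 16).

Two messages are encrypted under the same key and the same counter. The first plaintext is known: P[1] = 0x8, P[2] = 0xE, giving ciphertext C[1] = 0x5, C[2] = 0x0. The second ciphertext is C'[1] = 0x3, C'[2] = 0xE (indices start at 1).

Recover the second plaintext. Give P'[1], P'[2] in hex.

P'[1] = 0xE, P'[2] = 0x0

In CTR with a reused counter, both messages share the same keystream S_i, so C_i ⊕ C'_i = P_i ⊕ P'_i and thus P'_i = P_i ⊕ C_i ⊕ C'_i.
P'[1]: 0x8 ⊕ 0x5 ⊕ 0x3 = 0xE.
P'[2]: 0xE ⊕ 0x0 ⊕ 0xE = 0x0.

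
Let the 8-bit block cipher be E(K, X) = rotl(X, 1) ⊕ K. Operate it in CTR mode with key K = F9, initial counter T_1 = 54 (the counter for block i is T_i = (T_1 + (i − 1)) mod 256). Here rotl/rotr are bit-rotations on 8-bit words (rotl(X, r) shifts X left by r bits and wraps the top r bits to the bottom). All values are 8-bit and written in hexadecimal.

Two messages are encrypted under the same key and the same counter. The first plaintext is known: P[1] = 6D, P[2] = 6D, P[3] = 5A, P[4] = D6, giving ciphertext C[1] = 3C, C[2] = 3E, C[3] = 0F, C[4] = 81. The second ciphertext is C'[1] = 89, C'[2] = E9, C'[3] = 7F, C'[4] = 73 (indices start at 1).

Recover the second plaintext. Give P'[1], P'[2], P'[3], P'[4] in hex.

In CTR with a reused counter, both messages share the same keystream S_i, so C_i ⊕ C'_i = P_i ⊕ P'_i and thus P'_i = P_i ⊕ C_i ⊕ C'_i.
P'[1]: 6D ⊕ 3C ⊕ 89 = D8.
P'[2]: 6D ⊕ 3E ⊕ E9 = BA.
P'[3]: 5A ⊕ 0F ⊕ 7F = 2A.
P'[4]: D6 ⊕ 81 ⊕ 73 = 24.

P'[1] = D8, P'[2] = BA, P'[3] = 2A, P'[4] = 24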